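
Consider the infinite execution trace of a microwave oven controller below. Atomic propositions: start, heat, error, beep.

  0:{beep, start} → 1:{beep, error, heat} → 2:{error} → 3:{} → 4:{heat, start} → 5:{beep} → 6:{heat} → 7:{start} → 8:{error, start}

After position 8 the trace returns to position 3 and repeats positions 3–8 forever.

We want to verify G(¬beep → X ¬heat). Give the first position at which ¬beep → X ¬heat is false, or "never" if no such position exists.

3

Check ¬beep → X ¬heat at each position in order: 0 ✓, 1 ✓, 2 ✓.
At position 3 the labels are {} and the next position 4 has {heat, start}, so ¬beep → X ¬heat is false there. This is the first violation.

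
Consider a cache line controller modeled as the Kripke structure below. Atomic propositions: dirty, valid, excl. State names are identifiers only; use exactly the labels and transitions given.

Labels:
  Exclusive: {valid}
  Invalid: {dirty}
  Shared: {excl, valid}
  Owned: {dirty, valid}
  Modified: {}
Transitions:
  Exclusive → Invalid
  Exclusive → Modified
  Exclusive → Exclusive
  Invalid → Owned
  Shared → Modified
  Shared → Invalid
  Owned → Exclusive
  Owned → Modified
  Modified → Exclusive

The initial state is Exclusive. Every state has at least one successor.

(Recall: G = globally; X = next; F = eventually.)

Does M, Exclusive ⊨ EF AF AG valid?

States satisfying AF AG valid: ∅.
States satisfying EF AF AG valid: ∅.
No suitable path/successor from Exclusive witnesses the formula.
Exclusive ∉ Sat(EF AF AG valid).

Does not hold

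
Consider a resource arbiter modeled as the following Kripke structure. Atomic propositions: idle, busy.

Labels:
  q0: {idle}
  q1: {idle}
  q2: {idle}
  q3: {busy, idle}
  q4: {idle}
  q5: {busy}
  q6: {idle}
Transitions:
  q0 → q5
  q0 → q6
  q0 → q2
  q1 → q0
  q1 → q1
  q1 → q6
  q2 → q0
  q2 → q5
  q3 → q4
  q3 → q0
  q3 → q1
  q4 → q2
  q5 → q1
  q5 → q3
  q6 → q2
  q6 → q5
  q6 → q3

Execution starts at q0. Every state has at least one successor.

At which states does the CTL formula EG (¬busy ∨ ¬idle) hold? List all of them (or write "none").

States satisfying ¬busy ∨ ¬idle: {q0, q1, q2, q4, q5, q6}.
States satisfying EG (¬busy ∨ ¬idle): {q0, q1, q2, q4, q5, q6}.

{q0, q1, q2, q4, q5, q6}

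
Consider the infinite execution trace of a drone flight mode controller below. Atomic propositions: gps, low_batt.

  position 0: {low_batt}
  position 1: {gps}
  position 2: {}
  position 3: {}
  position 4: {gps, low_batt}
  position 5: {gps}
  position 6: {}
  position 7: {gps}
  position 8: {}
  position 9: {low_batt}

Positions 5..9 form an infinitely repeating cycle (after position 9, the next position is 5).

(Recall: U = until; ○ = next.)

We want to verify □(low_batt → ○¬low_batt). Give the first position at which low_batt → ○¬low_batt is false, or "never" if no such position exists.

low_batt → ○¬low_batt holds at every position 0..9, and those are all the positions the trace ever visits, so the invariant □(low_batt → ○¬low_batt) is never violated.

never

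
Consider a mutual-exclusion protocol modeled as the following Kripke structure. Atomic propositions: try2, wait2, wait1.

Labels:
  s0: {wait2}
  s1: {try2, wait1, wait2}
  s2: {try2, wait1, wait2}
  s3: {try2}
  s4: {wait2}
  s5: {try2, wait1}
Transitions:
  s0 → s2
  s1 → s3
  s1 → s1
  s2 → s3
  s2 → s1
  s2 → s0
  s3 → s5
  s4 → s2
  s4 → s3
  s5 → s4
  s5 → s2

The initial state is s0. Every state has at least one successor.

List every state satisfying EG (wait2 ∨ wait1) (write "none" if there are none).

{s0, s1, s2, s4, s5}

States satisfying wait2 ∨ wait1: {s0, s1, s2, s4, s5}.
States satisfying EG (wait2 ∨ wait1): {s0, s1, s2, s4, s5}.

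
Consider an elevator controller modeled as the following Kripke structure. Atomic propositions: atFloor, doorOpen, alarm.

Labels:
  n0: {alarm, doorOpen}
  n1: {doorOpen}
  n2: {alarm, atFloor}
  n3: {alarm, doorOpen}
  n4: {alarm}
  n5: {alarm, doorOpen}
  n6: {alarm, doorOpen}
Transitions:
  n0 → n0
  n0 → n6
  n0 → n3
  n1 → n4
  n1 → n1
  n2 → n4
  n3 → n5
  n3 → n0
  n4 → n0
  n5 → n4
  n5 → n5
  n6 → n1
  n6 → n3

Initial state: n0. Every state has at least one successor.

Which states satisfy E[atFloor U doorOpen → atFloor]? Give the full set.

{n2, n4}

States satisfying atFloor: {n2}.
States satisfying doorOpen → atFloor: {n2, n4}.
States satisfying E[atFloor U doorOpen → atFloor]: {n2, n4}.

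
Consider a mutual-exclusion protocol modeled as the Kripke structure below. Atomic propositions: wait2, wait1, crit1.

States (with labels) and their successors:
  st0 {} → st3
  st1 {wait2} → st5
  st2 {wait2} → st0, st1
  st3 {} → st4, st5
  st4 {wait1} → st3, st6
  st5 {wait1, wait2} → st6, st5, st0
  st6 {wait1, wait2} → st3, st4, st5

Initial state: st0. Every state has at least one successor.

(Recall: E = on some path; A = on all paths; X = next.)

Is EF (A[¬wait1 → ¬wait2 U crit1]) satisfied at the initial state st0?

States satisfying A[¬wait1 → ¬wait2 U crit1]: ∅.
States satisfying EF (A[¬wait1 → ¬wait2 U crit1]): ∅.
No suitable path/successor from st0 witnesses the formula.
st0 ∉ Sat(EF (A[¬wait1 → ¬wait2 U crit1])).

Violated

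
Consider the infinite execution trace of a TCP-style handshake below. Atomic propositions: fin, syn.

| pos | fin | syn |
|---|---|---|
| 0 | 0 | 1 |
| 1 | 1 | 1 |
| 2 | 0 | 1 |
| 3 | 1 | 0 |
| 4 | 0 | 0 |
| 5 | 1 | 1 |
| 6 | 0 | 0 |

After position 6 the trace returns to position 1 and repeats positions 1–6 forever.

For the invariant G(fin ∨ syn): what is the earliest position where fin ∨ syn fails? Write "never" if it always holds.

4

Check fin ∨ syn at each position in order: 0 ✓, 1 ✓, 2 ✓, 3 ✓.
At position 4 the labels are {}, so fin ∨ syn is false there. This is the first violation.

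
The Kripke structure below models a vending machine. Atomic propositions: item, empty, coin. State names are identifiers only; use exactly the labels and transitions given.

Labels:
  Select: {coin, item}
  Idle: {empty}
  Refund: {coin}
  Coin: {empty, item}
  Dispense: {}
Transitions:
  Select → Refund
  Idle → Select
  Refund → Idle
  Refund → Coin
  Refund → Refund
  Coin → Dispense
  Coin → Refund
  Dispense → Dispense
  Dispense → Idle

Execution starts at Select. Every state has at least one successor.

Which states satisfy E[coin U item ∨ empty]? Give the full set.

{Select, Idle, Refund, Coin}

States satisfying coin: {Select, Refund}.
States satisfying item ∨ empty: {Select, Idle, Coin}.
States satisfying E[coin U item ∨ empty]: {Select, Idle, Refund, Coin}.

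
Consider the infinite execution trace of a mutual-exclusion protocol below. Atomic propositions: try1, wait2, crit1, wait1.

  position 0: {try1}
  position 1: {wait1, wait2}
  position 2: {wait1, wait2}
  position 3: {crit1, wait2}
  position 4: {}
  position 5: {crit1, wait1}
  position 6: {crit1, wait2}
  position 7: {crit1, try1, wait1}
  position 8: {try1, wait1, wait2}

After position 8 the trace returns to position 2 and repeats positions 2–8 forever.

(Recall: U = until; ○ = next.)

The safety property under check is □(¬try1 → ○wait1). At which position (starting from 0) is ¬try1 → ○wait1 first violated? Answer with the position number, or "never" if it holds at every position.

2

Check ¬try1 → ○wait1 at each position in order: 0 ✓, 1 ✓.
At position 2 the labels are {wait1, wait2} and the next position 3 has {crit1, wait2}, so ¬try1 → ○wait1 is false there. This is the first violation.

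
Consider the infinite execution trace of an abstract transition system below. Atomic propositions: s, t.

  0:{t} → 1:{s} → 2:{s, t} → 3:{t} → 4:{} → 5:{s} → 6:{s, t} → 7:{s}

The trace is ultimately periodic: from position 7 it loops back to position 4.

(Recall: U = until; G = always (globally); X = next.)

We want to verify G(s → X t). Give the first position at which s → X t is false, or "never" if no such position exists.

6

Check s → X t at each position in order: 0 ✓, 1 ✓, 2 ✓, 3 ✓, 4 ✓, 5 ✓.
At position 6 the labels are {s, t} and the next position 7 has {s}, so s → X t is false there. This is the first violation.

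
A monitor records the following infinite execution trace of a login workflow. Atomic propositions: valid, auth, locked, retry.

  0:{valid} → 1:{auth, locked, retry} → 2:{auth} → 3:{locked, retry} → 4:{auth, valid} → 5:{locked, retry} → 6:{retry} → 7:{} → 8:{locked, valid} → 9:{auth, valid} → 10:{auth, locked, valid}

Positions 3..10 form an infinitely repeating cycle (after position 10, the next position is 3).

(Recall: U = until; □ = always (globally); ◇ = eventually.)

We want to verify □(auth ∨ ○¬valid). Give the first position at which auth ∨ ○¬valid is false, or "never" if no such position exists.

Check auth ∨ ○¬valid at each position in order: 0 ✓, 1 ✓, 2 ✓.
At position 3 the labels are {locked, retry} and the next position 4 has {auth, valid}, so auth ∨ ○¬valid is false there. This is the first violation.

3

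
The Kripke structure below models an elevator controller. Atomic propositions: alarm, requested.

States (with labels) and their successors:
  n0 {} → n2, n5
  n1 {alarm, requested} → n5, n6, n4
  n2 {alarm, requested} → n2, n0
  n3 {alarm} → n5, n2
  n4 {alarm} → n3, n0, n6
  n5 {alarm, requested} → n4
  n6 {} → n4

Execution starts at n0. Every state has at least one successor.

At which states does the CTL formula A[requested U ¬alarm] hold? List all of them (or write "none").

States satisfying requested: {n1, n2, n5}.
States satisfying ¬alarm: {n0, n6}.
States satisfying A[requested U ¬alarm]: {n0, n6}.

{n0, n6}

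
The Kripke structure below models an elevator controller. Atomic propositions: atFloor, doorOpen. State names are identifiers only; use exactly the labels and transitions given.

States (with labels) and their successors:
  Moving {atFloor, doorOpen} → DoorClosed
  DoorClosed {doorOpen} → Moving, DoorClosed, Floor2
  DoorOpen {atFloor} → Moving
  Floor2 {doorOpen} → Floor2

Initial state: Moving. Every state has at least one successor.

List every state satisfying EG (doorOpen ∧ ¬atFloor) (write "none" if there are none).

{DoorClosed, Floor2}

States satisfying doorOpen ∧ ¬atFloor: {DoorClosed, Floor2}.
States satisfying EG (doorOpen ∧ ¬atFloor): {DoorClosed, Floor2}.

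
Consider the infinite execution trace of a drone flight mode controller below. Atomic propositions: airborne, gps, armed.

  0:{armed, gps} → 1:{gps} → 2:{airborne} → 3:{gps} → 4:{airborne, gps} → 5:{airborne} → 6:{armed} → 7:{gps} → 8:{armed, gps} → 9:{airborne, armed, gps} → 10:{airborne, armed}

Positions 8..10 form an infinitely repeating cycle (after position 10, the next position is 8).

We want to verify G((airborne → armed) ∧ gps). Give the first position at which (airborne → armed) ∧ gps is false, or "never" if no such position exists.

Check (airborne → armed) ∧ gps at each position in order: 0 ✓, 1 ✓.
At position 2 the labels are {airborne}, so (airborne → armed) ∧ gps is false there. This is the first violation.

2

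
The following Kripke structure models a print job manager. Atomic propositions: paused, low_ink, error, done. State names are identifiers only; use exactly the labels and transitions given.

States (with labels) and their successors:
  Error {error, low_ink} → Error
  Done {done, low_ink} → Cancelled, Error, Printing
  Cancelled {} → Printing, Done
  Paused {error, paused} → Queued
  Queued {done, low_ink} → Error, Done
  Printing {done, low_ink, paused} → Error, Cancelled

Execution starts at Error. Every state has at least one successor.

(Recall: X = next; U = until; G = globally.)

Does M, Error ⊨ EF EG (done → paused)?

States satisfying EG (done → paused): {Error, Cancelled, Printing}.
States satisfying EF EG (done → paused): {Error, Done, Cancelled, Paused, Queued, Printing}.
Some path from Error reaches a state where EG (done → paused) holds.
Error ∈ Sat(EF EG (done → paused)).

Satisfied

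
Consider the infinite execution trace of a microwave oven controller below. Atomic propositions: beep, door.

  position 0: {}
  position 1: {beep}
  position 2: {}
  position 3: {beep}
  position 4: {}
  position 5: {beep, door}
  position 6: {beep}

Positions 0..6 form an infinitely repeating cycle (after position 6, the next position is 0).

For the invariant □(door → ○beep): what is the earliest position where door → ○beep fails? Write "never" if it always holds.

never

door → ○beep holds at every position 0..6, and those are all the positions the trace ever visits, so the invariant □(door → ○beep) is never violated.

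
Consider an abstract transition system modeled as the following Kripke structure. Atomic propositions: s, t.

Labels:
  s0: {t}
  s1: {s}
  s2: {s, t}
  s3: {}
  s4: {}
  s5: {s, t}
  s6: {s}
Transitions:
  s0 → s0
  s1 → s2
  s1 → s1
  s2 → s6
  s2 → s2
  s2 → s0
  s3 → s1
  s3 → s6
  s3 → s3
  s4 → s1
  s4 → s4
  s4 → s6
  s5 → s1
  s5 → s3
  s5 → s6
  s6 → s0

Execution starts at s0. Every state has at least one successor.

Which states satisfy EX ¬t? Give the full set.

States satisfying ¬t: {s1, s3, s4, s6}.
States satisfying EX ¬t: {s1, s2, s3, s4, s5}.

{s1, s2, s3, s4, s5}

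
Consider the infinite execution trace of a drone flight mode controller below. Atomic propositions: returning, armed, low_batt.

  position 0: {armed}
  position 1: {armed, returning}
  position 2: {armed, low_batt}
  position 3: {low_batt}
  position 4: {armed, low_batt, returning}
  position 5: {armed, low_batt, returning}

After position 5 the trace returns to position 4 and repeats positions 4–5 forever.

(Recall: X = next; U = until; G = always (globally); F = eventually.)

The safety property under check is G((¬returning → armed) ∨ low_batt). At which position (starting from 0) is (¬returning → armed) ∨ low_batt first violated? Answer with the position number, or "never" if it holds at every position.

never

(¬returning → armed) ∨ low_batt holds at every position 0..5, and those are all the positions the trace ever visits, so the invariant G((¬returning → armed) ∨ low_batt) is never violated.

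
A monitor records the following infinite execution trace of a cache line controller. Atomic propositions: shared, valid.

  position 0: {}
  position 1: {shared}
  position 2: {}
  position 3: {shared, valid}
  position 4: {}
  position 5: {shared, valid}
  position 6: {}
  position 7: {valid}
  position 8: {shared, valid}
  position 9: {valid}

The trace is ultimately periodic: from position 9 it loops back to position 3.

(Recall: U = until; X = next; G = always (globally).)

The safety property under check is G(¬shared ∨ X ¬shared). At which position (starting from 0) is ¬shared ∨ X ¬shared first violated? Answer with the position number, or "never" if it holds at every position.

never

¬shared ∨ X ¬shared holds at every position 0..9, and those are all the positions the trace ever visits, so the invariant G(¬shared ∨ X ¬shared) is never violated.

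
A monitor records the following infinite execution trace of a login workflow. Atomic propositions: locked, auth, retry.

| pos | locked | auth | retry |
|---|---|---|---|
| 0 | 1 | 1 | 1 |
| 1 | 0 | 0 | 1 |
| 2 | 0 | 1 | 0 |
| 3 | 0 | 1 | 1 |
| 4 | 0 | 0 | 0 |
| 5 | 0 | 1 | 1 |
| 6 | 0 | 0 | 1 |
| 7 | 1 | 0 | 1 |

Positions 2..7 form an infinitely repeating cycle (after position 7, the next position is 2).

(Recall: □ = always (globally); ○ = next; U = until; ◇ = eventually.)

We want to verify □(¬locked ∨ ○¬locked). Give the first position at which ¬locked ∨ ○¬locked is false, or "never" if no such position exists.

¬locked ∨ ○¬locked holds at every position 0..7, and those are all the positions the trace ever visits, so the invariant □(¬locked ∨ ○¬locked) is never violated.

never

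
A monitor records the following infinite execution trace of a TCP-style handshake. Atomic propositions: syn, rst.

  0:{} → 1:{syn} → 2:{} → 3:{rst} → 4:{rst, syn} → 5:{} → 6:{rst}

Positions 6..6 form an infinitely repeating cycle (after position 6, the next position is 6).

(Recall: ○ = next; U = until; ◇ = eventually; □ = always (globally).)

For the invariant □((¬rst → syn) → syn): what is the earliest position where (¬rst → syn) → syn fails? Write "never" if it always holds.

3

Check (¬rst → syn) → syn at each position in order: 0 ✓, 1 ✓, 2 ✓.
At position 3 the labels are {rst}, so (¬rst → syn) → syn is false there. This is the first violation.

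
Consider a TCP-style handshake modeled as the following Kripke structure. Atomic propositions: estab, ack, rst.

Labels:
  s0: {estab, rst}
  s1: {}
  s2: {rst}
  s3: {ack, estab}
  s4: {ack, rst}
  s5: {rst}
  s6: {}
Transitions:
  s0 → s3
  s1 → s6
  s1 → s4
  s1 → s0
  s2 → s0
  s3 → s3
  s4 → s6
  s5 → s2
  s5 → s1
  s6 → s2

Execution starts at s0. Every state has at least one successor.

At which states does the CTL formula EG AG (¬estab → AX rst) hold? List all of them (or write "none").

{s0, s2, s3, s6}

States satisfying AG (¬estab → AX rst): {s0, s2, s3, s6}.
States satisfying EG AG (¬estab → AX rst): {s0, s2, s3, s6}.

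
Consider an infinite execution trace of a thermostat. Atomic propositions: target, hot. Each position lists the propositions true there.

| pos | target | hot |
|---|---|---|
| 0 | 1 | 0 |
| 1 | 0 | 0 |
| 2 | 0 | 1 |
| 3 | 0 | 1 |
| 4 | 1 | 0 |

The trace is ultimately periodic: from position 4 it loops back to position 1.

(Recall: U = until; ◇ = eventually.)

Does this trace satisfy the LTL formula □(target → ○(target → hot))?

target → ○(target → hot) holds at every position 0..4, and those are all positions ever visited, so □(target → ○(target → hot)) holds.
Positions where target holds: 0, 4.
Check ○(target → hot) at each: 0→ok, 4→ok.

Satisfied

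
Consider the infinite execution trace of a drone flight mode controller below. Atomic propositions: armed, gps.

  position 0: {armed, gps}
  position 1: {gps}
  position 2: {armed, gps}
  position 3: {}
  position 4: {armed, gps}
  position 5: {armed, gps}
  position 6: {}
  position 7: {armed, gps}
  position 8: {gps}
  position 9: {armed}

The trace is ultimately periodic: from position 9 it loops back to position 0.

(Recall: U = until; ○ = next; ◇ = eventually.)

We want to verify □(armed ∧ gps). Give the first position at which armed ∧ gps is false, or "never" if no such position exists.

Check armed ∧ gps at each position in order: 0 ✓.
At position 1 the labels are {gps}, so armed ∧ gps is false there. This is the first violation.

1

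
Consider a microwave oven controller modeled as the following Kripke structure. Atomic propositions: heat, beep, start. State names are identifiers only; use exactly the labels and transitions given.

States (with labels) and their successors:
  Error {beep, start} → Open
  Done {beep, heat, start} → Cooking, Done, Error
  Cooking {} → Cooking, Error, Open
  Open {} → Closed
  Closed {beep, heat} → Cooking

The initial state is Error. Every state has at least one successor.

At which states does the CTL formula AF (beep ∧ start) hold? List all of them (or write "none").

{Error, Done}

States satisfying beep ∧ start: {Error, Done}.
States satisfying AF (beep ∧ start): {Error, Done}.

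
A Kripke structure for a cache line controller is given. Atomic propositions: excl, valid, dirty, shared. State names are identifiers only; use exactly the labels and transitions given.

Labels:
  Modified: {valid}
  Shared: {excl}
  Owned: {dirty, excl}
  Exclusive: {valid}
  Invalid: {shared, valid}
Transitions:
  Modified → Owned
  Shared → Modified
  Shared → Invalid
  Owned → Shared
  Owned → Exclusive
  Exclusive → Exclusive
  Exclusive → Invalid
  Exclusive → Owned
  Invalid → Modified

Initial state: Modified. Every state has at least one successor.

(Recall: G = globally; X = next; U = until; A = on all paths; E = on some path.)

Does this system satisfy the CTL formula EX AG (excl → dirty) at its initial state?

States satisfying AG (excl → dirty): ∅.
States satisfying EX AG (excl → dirty): ∅.
No suitable path/successor from Modified witnesses the formula.
Modified ∉ Sat(EX AG (excl → dirty)).

Violated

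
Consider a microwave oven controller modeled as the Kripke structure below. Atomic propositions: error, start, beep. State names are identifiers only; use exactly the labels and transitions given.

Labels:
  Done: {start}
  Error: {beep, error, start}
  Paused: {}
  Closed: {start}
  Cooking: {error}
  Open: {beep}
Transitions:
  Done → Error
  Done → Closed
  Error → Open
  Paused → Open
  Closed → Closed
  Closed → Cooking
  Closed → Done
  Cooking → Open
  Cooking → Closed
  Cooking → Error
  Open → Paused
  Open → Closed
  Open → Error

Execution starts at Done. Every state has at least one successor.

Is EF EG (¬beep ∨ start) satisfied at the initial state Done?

States satisfying EG (¬beep ∨ start): {Done, Closed, Cooking}.
States satisfying EF EG (¬beep ∨ start): {Done, Error, Paused, Closed, Cooking, Open}.
Some path from Done reaches a state where EG (¬beep ∨ start) holds.
Done ∈ Sat(EF EG (¬beep ∨ start)).

Satisfied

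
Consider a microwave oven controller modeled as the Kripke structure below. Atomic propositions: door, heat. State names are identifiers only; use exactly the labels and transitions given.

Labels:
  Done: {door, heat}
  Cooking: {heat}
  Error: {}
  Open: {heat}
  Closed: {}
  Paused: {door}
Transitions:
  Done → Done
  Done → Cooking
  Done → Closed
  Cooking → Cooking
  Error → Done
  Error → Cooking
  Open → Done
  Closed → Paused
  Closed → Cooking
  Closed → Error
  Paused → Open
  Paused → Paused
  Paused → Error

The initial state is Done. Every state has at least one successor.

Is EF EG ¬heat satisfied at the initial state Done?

Yes

States satisfying EG ¬heat: {Closed, Paused}.
States satisfying EF EG ¬heat: {Done, Error, Open, Closed, Paused}.
Some path from Done reaches a state where EG ¬heat holds.
Done ∈ Sat(EF EG ¬heat).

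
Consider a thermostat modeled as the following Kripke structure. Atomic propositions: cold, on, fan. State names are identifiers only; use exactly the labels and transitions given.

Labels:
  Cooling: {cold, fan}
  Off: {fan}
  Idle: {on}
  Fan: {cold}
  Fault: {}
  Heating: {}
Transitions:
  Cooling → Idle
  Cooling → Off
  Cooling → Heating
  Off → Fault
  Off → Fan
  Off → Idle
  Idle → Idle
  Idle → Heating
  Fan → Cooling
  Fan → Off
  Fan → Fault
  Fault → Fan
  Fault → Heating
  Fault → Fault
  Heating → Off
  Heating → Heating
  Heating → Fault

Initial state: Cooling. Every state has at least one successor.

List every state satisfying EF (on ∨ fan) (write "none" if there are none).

{Cooling, Off, Idle, Fan, Fault, Heating}

States satisfying on ∨ fan: {Cooling, Off, Idle}.
States satisfying EF (on ∨ fan): {Cooling, Off, Idle, Fan, Fault, Heating}.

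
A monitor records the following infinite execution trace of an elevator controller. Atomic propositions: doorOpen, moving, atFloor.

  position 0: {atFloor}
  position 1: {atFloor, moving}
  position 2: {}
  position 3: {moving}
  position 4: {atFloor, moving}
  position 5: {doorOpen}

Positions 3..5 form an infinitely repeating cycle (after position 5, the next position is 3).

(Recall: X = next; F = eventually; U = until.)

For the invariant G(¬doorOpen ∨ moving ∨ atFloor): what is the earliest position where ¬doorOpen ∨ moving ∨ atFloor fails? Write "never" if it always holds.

5

Check ¬doorOpen ∨ moving ∨ atFloor at each position in order: 0 ✓, 1 ✓, 2 ✓, 3 ✓, 4 ✓.
At position 5 the labels are {doorOpen}, so ¬doorOpen ∨ moving ∨ atFloor is false there. This is the first violation.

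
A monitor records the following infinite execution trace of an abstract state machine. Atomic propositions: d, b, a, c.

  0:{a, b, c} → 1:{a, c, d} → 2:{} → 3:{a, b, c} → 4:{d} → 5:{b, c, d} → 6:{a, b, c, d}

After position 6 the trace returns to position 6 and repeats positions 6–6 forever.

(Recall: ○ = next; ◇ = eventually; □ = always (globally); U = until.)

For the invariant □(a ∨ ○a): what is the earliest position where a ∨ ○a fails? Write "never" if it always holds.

Check a ∨ ○a at each position in order: 0 ✓, 1 ✓, 2 ✓, 3 ✓.
At position 4 the labels are {d} and the next position 5 has {b, c, d}, so a ∨ ○a is false there. This is the first violation.

4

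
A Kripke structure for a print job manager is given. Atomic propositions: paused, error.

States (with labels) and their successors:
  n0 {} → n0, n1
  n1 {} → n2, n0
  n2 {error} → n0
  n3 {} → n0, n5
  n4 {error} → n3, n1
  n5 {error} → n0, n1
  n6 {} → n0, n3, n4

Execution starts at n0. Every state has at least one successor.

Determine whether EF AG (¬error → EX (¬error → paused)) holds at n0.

No

States satisfying AG (¬error → EX (¬error → paused)): ∅.
States satisfying EF AG (¬error → EX (¬error → paused)): ∅.
No suitable path/successor from n0 witnesses the formula.
n0 ∉ Sat(EF AG (¬error → EX (¬error → paused))).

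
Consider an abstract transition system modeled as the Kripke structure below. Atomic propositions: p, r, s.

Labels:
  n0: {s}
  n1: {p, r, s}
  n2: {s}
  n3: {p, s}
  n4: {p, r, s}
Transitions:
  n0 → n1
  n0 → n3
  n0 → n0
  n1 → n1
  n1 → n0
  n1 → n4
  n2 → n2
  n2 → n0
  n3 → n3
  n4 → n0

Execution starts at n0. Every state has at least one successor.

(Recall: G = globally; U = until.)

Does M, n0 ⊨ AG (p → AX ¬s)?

Does not hold

States satisfying p → AX ¬s: {n0, n2}.
States satisfying AG (p → AX ¬s): ∅.
n1 is reachable from n0 and violates p → AX ¬s, so AG fails at n0.
n0 ∉ Sat(AG (p → AX ¬s)).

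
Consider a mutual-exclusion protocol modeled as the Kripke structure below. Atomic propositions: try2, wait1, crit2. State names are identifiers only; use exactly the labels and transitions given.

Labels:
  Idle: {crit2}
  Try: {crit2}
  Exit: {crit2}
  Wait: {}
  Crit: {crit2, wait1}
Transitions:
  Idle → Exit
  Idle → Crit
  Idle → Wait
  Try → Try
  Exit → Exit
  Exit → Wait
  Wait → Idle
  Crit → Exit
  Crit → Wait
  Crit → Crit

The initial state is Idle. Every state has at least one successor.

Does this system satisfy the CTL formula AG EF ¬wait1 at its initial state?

Yes

States satisfying EF ¬wait1: {Idle, Try, Exit, Wait, Crit}.
States satisfying AG EF ¬wait1: {Idle, Try, Exit, Wait, Crit}.
Every state reachable from Idle satisfies EF ¬wait1.
Idle ∈ Sat(AG EF ¬wait1).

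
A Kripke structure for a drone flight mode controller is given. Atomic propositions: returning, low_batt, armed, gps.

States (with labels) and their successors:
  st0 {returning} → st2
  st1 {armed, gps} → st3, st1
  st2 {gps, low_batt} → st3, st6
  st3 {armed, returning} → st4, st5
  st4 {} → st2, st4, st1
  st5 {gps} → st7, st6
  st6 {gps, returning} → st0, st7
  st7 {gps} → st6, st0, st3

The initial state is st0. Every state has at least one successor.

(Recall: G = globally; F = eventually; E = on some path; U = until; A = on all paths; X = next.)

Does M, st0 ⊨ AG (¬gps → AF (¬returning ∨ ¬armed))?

Satisfied

States satisfying ¬gps → AF (¬returning ∨ ¬armed): {st0, st1, st2, st3, st4, st5, st6, st7}.
States satisfying AG (¬gps → AF (¬returning ∨ ¬armed)): {st0, st1, st2, st3, st4, st5, st6, st7}.
Every state reachable from st0 satisfies ¬gps → AF (¬returning ∨ ¬armed).
st0 ∈ Sat(AG (¬gps → AF (¬returning ∨ ¬armed))).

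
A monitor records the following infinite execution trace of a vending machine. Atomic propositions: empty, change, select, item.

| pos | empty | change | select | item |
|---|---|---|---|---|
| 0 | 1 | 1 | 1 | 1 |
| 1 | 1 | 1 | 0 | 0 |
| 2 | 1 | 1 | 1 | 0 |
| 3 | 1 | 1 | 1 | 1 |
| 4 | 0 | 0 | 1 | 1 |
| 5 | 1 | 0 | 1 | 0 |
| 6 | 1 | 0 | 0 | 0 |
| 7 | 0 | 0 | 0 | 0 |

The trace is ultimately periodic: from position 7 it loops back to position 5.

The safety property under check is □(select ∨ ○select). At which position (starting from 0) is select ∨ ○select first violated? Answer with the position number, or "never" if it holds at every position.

6

Check select ∨ ○select at each position in order: 0 ✓, 1 ✓, 2 ✓, 3 ✓, 4 ✓, 5 ✓.
At position 6 the labels are {empty} and the next position 7 has {}, so select ∨ ○select is false there. This is the first violation.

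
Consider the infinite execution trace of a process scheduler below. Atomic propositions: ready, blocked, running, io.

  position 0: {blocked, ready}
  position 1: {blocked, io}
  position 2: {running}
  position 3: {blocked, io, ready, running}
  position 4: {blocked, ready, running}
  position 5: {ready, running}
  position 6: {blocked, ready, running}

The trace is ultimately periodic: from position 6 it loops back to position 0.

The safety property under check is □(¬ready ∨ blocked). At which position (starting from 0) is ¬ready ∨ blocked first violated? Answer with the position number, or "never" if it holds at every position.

Check ¬ready ∨ blocked at each position in order: 0 ✓, 1 ✓, 2 ✓, 3 ✓, 4 ✓.
At position 5 the labels are {ready, running}, so ¬ready ∨ blocked is false there. This is the first violation.

5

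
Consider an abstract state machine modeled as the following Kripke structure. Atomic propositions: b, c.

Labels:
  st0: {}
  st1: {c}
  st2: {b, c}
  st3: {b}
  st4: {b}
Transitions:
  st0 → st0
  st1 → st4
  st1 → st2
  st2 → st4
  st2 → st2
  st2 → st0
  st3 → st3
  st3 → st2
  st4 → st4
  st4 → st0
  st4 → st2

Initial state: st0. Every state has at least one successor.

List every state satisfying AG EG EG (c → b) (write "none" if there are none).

States satisfying EG EG (c → b): {st0, st2, st3, st4}.
States satisfying AG EG EG (c → b): {st0, st2, st3, st4}.

{st0, st2, st3, st4}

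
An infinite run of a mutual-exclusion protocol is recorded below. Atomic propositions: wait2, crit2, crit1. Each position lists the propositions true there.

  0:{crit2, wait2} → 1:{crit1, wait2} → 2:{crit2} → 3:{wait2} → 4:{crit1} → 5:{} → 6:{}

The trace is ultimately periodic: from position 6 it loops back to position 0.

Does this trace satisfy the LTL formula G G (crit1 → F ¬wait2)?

Holds

G (crit1 → F ¬wait2) holds at every position 0..6, and those are all positions ever visited, so G G (crit1 → F ¬wait2) holds.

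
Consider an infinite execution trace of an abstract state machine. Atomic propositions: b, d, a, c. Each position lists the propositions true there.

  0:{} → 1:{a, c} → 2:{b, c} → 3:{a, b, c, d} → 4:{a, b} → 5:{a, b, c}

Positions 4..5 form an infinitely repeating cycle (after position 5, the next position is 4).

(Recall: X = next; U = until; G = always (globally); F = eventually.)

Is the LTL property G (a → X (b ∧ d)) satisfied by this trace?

Does not hold

a → X (b ∧ d) must hold at every position from 0 onward. It fails at position 1, so G (a → X (b ∧ d)) is false.
Positions where a holds: 1, 3, 4, 5.
Check X (b ∧ d) at each: 1→fails, 3→fails, 4→fails, 5→fails.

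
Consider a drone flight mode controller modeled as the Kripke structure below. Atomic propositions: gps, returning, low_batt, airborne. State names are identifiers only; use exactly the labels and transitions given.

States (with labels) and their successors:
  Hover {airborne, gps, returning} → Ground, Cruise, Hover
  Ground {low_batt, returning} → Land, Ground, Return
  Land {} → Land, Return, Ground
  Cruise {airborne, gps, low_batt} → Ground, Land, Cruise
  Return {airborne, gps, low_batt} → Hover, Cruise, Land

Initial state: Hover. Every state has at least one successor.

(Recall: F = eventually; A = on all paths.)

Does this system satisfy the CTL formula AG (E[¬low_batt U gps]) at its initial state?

Violated

States satisfying E[¬low_batt U gps]: {Hover, Land, Cruise, Return}.
States satisfying AG (E[¬low_batt U gps]): ∅.
Ground is reachable from Hover and violates E[¬low_batt U gps], so AG fails at Hover.
Hover ∉ Sat(AG (E[¬low_batt U gps])).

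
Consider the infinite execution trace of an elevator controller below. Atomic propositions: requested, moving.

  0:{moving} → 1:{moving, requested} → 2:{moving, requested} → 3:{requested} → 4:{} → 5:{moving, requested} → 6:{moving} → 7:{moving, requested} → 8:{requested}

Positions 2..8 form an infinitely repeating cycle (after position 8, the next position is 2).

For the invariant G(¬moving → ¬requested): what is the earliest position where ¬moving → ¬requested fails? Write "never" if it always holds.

3

Check ¬moving → ¬requested at each position in order: 0 ✓, 1 ✓, 2 ✓.
At position 3 the labels are {requested}, so ¬moving → ¬requested is false there. This is the first violation.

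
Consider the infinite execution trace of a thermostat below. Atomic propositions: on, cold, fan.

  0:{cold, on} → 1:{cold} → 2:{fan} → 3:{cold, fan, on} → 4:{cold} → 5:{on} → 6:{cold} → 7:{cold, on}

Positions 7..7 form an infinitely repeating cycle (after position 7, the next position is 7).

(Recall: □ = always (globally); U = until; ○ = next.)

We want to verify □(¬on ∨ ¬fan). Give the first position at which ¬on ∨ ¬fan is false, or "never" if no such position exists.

3

Check ¬on ∨ ¬fan at each position in order: 0 ✓, 1 ✓, 2 ✓.
At position 3 the labels are {cold, fan, on}, so ¬on ∨ ¬fan is false there. This is the first violation.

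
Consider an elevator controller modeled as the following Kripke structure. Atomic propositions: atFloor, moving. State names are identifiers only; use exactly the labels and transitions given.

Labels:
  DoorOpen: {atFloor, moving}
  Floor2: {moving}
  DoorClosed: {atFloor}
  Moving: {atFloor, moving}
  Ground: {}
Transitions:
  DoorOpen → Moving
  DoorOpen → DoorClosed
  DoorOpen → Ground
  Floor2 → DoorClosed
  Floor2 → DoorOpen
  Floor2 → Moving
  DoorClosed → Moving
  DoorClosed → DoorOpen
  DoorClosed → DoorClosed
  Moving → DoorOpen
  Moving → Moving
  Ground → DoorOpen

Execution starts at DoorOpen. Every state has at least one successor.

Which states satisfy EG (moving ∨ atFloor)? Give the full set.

{DoorOpen, Floor2, DoorClosed, Moving}

States satisfying moving ∨ atFloor: {DoorOpen, Floor2, DoorClosed, Moving}.
States satisfying EG (moving ∨ atFloor): {DoorOpen, Floor2, DoorClosed, Moving}.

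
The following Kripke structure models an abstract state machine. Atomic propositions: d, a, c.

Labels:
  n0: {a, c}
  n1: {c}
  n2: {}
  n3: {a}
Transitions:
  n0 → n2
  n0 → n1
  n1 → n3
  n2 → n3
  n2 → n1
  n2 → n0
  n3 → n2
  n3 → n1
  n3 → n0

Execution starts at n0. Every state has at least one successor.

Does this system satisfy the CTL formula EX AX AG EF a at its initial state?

States satisfying AX AG EF a: {n0, n1, n2, n3}.
States satisfying EX AX AG EF a: {n0, n1, n2, n3}.
n0 ∈ Sat(EX AX AG EF a).

Holds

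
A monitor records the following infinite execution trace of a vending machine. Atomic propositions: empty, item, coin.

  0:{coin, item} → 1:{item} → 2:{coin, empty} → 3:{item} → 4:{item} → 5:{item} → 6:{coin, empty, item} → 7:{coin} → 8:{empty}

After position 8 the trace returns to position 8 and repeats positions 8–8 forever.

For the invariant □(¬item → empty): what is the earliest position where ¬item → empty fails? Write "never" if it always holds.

Check ¬item → empty at each position in order: 0 ✓, 1 ✓, 2 ✓, 3 ✓, 4 ✓, 5 ✓, 6 ✓.
At position 7 the labels are {coin}, so ¬item → empty is false there. This is the first violation.

7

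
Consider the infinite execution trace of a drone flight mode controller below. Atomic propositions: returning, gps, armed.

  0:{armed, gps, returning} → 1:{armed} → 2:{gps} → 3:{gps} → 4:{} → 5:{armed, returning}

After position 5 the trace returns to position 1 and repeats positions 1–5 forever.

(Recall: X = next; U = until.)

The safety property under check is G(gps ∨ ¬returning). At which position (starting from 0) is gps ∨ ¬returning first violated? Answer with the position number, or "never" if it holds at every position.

5

Check gps ∨ ¬returning at each position in order: 0 ✓, 1 ✓, 2 ✓, 3 ✓, 4 ✓.
At position 5 the labels are {armed, returning}, so gps ∨ ¬returning is false there. This is the first violation.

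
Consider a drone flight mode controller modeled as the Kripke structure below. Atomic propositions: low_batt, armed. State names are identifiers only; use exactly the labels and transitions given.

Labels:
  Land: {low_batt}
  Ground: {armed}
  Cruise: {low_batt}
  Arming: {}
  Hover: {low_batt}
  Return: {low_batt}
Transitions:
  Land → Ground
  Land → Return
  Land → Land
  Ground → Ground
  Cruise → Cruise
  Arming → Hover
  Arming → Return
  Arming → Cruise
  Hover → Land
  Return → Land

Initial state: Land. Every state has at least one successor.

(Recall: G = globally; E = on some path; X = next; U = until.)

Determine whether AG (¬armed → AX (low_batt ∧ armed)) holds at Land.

Violated

States satisfying ¬armed → AX (low_batt ∧ armed): {Ground}.
States satisfying AG (¬armed → AX (low_batt ∧ armed)): {Ground}.
Land is reachable from Land and violates ¬armed → AX (low_batt ∧ armed), so AG fails at Land.
Land ∉ Sat(AG (¬armed → AX (low_batt ∧ armed))).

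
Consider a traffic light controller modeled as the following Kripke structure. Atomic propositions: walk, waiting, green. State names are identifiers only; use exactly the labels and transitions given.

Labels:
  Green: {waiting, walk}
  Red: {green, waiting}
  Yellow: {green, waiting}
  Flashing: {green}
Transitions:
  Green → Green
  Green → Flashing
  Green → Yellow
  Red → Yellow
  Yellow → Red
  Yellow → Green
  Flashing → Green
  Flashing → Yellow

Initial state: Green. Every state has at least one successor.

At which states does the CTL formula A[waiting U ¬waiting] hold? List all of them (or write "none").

{Flashing}

States satisfying waiting: {Green, Red, Yellow}.
States satisfying ¬waiting: {Flashing}.
States satisfying A[waiting U ¬waiting]: {Flashing}.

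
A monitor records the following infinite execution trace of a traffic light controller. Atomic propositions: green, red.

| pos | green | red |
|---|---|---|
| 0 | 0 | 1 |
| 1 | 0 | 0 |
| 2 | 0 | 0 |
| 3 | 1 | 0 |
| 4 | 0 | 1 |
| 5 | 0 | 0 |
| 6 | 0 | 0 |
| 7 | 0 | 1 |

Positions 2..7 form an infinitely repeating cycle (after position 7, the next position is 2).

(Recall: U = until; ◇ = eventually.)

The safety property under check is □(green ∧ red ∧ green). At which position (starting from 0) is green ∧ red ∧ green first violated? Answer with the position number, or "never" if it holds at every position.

At position 0 the labels are {red}, so green ∧ red ∧ green is false there. This is the first violation.

0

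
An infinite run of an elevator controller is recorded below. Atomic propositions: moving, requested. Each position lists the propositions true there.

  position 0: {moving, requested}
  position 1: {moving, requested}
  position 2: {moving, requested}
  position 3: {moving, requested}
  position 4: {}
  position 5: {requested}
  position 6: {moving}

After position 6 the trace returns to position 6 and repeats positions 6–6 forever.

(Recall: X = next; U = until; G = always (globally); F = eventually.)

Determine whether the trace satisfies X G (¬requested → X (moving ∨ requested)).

Holds

The position after 0 is 1; G (¬requested → X (moving ∨ requested)) is true there.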